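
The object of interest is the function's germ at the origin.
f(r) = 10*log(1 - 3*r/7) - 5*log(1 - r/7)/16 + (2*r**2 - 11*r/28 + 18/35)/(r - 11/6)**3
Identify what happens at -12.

The point is a regular point.

Denominator factors: r - 11/6 = -83/6 at r = -12 — none vanishes.
Branch term log(1 - r/(7/3)): argument at -12 is 43/7, nonzero, so -12 is not its branch point (a point on a principal cut is still regular for the continued germ).
Branch term log(1 - r/(7)): argument at -12 is 19/7, nonzero, so -12 is not its branch point (a point on a principal cut is still regular for the continued germ).
So the germ continues analytically to -12.


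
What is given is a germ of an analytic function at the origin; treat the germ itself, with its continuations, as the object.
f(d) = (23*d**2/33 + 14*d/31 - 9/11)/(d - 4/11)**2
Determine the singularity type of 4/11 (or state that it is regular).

The denominator factor d - 4/11 vanishes at 4/11 and appears to the power 2; the numerator there equals -69541/123783, nonzero, and no other factor vanishes.
Hence a pole whose order is the multiplicity, 2.

The point is a pole of order 2.


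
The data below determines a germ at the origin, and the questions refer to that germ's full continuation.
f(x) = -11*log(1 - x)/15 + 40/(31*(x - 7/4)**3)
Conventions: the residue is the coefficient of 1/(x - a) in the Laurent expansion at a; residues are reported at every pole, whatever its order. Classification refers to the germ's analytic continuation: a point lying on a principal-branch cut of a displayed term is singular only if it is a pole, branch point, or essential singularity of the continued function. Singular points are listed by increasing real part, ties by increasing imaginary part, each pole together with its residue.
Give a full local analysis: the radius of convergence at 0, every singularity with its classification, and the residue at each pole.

Radius of convergence at 0: 1.
At 1: a logarithmic branch point.
At 7/4: a pole of order 3; residue 0.

Denominator factor (x - 7/4)^3: pole of order 3 at 7/4, modulus 7/4.
Branch term (-11/15)*log(1 - x/(1)): its argument vanishes at x = 1, a logarithmic branch point, modulus 1.
The radius of convergence is the smallest modulus among the singular points: 1.
The branch term is analytic at 7/4 and contributes nothing to the residue; only the rational part matters.
At the order-3 pole 7/4 set g(x) = (x - (7/4))^3*(rational part) = 40/31.
Order-3 pole: residue = g''(a)/2; g''(7/4) = 0, so the residue is 0.
List the singular points by increasing real part (a conjugate pair: the negative imaginary part first).


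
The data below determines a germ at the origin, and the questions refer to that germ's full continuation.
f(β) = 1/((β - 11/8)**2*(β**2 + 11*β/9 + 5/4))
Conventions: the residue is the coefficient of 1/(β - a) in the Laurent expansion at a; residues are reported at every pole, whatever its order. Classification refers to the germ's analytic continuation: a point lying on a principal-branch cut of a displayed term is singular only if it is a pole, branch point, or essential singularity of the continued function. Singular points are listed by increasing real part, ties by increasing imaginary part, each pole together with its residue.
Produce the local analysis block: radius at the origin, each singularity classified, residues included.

Radius of convergence at 0: (1/2)*sqrt(5).
At (-11/18) - ((1/9)*sqrt(71))*i: a pole of order 1; residue (658944/7711729) + ((4580640/547532759)*sqrt(71))*i.
At (-11/18) + ((1/9)*sqrt(71))*i: a pole of order 1; residue (658944/7711729) - ((4580640/547532759)*sqrt(71))*i.
At 11/8: a pole of order 2; residue -1317888/7711729.

Denominator factor (β - 11/8)^2: pole of order 2 at 11/8, modulus 11/8.
Denominator factor (β**2 + 11*β/9 + 5/4): discriminant -284/81, complex-conjugate roots (-11/18) + ((1/9)*sqrt(71))*i and (-11/18) - ((1/9)*sqrt(71))*i; poles of order 1, moduli (1/2)*sqrt(5) and (1/2)*sqrt(5).
The radius of convergence is the smallest modulus among the singular points: (1/2)*sqrt(5).
The factor β**2 + 11*β/9 + 5/4 splits as (β - a)(β - a') with a = (-11/18) - ((1/9)*sqrt(71))*i, a' = (-11/18) + ((1/9)*sqrt(71))*i. At the order-1 pole a set g(β) = (β - a)*f(β) = [(β - 11/8)**(-2)] / (β - a').
Simple pole: residue = g(a) at a = (-11/18) - ((1/9)*sqrt(71))*i, which is (658944/7711729) + ((4580640/547532759)*sqrt(71))*i.
The factor β**2 + 11*β/9 + 5/4 splits as (β - a)(β - a') with a = (-11/18) + ((1/9)*sqrt(71))*i, a' = (-11/18) - ((1/9)*sqrt(71))*i. At the order-1 pole a set g(β) = (β - a)*f(β) = [(β - 11/8)**(-2)] / (β - a').
Simple pole: residue = g(a) at a = (-11/18) + ((1/9)*sqrt(71))*i, which is (658944/7711729) - ((4580640/547532759)*sqrt(71))*i.
At the order-2 pole 11/8 set g(β) = (β - (11/8))^2*f(β) = 1/(β**2 + 11*β/9 + 5/4).
Order-2 pole: residue = g'(a); g'(11/8) = -1317888/7711729, so the residue is -1317888/7711729.
List the singular points by increasing real part (a conjugate pair: the negative imaginary part first).


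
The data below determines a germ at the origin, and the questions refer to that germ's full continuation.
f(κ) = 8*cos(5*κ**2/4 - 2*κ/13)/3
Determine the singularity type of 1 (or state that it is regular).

There is no denominator, hence no pole anywhere.
The factor cos(5*κ**2/4 - 2*κ/13) is entire.
So the germ continues analytically to 1.

The point is a regular point.


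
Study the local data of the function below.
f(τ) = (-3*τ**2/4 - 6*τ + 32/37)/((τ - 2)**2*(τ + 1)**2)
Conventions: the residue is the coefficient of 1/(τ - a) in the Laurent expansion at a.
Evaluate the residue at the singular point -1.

The residue is -47/999.

At the order-2 pole -1 set g(τ) = (τ - (-1))^2*f(τ) = (-3*τ**2/4 - 6*τ + 32/37)/(τ - 2)**2.
Order-2 pole: residue = g'(a); g'(-1) = -47/999, so the residue is -47/999.


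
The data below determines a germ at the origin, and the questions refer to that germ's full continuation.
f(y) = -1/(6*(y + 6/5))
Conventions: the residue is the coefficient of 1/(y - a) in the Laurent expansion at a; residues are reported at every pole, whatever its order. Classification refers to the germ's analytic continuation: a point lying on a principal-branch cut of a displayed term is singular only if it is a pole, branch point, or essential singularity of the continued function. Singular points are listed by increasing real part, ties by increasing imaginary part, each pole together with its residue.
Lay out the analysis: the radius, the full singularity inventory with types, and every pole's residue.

Denominator factor (y + 6/5): pole of order 1 at -6/5, modulus 6/5.
The radius of convergence is the smallest modulus among the singular points: 6/5.
At the order-1 pole -6/5 set g(y) = (y - (-6/5))*f(y) = -1/6.
Simple pole: residue = g(a) at a = -6/5, which is -1/6.

Radius of convergence at 0: 6/5.
At -6/5: a pole of order 1; residue -1/6.


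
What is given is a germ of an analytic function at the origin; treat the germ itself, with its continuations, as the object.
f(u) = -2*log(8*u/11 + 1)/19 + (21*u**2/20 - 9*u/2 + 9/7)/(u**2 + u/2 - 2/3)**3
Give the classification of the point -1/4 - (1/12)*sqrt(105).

The denominator factor u**2 + u/2 - 2/3 vanishes at -1/4 - (1/12)*sqrt(105) and appears to the power 3; the numerator there equals 3631/1120 + (67/160)*sqrt(105), nonzero, and no other factor vanishes.
The branch terms are analytic at this point.
Hence a pole whose order is the multiplicity, 3.

The point is a pole of order 3.


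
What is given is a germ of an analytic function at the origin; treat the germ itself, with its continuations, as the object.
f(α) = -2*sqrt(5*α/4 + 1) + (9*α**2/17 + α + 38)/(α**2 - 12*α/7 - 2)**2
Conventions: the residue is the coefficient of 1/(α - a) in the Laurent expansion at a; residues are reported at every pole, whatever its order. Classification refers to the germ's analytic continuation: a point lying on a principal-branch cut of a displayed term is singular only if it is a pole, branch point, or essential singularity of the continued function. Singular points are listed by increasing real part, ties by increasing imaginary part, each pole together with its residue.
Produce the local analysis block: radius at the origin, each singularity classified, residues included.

Denominator factor (α**2 - 12*α/7 - 2)^2: discriminant 536/49, real irrational roots 6/7 + (1/7)*sqrt(134) and 6/7 - (1/7)*sqrt(134); poles of order 2, moduli 6/7 + (1/7)*sqrt(134) and -6/7 + (1/7)*sqrt(134).
Branch term (-2)*sqrt(1 - α/(-4/5)): its argument vanishes at α = -4/5, a square-root branch point, modulus 4/5.
The radius of convergence is the smallest modulus among the singular points: -6/7 + (1/7)*sqrt(134).
The branch term is analytic at 6/7 - (1/7)*sqrt(134) and contributes nothing to the residue; only the rational part matters.
The factor α**2 - 12*α/7 - 2 splits as (α - a)(α - a') with a = 6/7 - (1/7)*sqrt(134), a' = 6/7 + (1/7)*sqrt(134). At the order-2 pole a set g(α) = (α - a)^2*(rational part) = [9*α**2/17 + α + 38] / (α - a')^2.
Order-2 pole: residue = g'(a); g'(6/7 - (1/7)*sqrt(134)) = (110201/610504)*sqrt(134), so the residue is (110201/610504)*sqrt(134).
The branch term is analytic at 6/7 + (1/7)*sqrt(134) and contributes nothing to the residue; only the rational part matters.
The factor α**2 - 12*α/7 - 2 splits as (α - a)(α - a') with a = 6/7 + (1/7)*sqrt(134), a' = 6/7 - (1/7)*sqrt(134). At the order-2 pole a set g(α) = (α - a)^2*(rational part) = [9*α**2/17 + α + 38] / (α - a')^2.
Order-2 pole: residue = g'(a); g'(6/7 + (1/7)*sqrt(134)) = -(110201/610504)*sqrt(134), so the residue is -(110201/610504)*sqrt(134).
List the singular points by increasing real part (a conjugate pair: the negative imaginary part first).

Radius of convergence at 0: -6/7 + (1/7)*sqrt(134).
At -4/5: an algebraic (square-root) branch point.
At 6/7 - (1/7)*sqrt(134): a pole of order 2; residue (110201/610504)*sqrt(134).
At 6/7 + (1/7)*sqrt(134): a pole of order 2; residue -(110201/610504)*sqrt(134).


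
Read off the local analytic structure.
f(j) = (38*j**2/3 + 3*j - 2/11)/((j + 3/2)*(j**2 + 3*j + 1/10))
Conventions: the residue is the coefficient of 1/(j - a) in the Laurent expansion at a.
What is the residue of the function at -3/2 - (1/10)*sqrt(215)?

The factor j**2 + 3*j + 1/10 splits as (j - a)(j - a') with a = -3/2 - (1/10)*sqrt(215), a' = -3/2 + (1/10)*sqrt(215). At the order-1 pole a set g(j) = (j - a)*f(j) = [(38*j**2/3 + 3*j - 2/11)/(j + 3/2)] / (j - a').
Simple pole: residue = g(a) at a = -3/2 - (1/10)*sqrt(215), which is 16847/1419 + (35/43)*sqrt(215).

The residue is 16847/1419 + (35/43)*sqrt(215).


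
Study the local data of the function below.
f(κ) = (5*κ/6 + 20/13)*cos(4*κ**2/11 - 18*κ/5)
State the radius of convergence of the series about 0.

The factor cos(4*κ**2/11 - 18*κ/5) is entire and contributes no finite singular point.
The polynomial part has no poles.
No finite singular points: the Taylor series at 0 converges everywhere.

The radius of convergence is infinite.


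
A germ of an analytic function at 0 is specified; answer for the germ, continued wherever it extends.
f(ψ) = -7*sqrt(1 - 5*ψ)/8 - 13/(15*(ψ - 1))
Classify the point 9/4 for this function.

The point is a regular point.

Denominator factors: ψ - 1 = 5/4 at ψ = 9/4 — none vanishes.
Branch term sqrt(1 - ψ/(1/5)): argument at 9/4 is -41/4, nonzero, so 9/4 is not its branch point (a point on a principal cut is still regular for the continued germ).
So the germ continues analytically to 9/4.


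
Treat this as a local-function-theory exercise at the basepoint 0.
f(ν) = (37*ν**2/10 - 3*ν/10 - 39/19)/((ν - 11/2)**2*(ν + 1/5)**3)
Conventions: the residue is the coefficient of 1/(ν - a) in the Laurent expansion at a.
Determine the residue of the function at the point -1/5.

At the order-3 pole -1/5 set g(ν) = (ν - (-1/5))^3*f(ν) = (37*ν**2/10 - 3*ν/10 - 39/19)/(ν - 11/2)**2.
Order-3 pole: residue = g''(a)/2; g''(-1/5) = 11955700/66854673, so the residue is 5977850/66854673.

The residue is 5977850/66854673.


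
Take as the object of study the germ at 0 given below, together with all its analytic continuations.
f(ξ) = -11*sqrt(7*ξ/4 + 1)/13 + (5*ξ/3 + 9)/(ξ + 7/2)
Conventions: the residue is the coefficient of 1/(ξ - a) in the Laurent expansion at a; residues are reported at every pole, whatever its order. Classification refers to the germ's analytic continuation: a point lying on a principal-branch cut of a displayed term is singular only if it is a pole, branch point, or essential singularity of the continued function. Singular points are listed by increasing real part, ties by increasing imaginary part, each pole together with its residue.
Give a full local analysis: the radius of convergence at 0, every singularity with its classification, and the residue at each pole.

Radius of convergence at 0: 4/7.
At -7/2: a pole of order 1; residue 19/6.
At -4/7: an algebraic (square-root) branch point.

Denominator factor (ξ + 7/2): pole of order 1 at -7/2, modulus 7/2.
Branch term (-11/13)*sqrt(1 - ξ/(-4/7)): its argument vanishes at ξ = -4/7, a square-root branch point, modulus 4/7.
The radius of convergence is the smallest modulus among the singular points: 4/7.
The branch term is analytic at -7/2 and contributes nothing to the residue; only the rational part matters.
At the order-1 pole -7/2 set g(ξ) = (ξ - (-7/2))*(rational part) = 5*ξ/3 + 9.
Simple pole: residue = g(a) at a = -7/2, which is 19/6.
List the singular points by increasing real part (a conjugate pair: the negative imaginary part first).


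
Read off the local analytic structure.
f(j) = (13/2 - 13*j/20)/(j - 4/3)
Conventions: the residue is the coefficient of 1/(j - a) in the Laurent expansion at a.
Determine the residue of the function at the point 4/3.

The residue is 169/30.

At the order-1 pole 4/3 set g(j) = (j - (4/3))*f(j) = 13/2 - 13*j/20.
Simple pole: residue = g(a) at a = 4/3, which is 169/30.


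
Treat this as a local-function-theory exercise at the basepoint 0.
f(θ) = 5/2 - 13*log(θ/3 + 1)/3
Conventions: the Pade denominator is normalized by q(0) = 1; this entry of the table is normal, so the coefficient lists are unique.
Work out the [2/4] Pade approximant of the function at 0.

The Pade approximant has numerator coefficients [5/2, -33082/72531, -56813/217593]; denominator coefficients [1, 3186/8059, 6023/217593, -442/652779, 3133/58750110].

Taylor coefficients needed (expand at 0): a_0 = 5/2, a_1 = -13/9, a_2 = 13/54, a_3 = -13/243, a_4 = 13/972, a_5 = -13/3645, a_6 = 13/13122.
Write the denominator as Q(θ) = 1 + q1*θ + q2*θ^2 + q3*θ^3 + q4*θ^4. Requiring Q*f - P = O(θ^7) with deg P <= 2 kills the coefficients of θ^3..θ^6 in Q*f:
  θ^3: a_3 + q1*a_2 + q2*a_1 + q3*a_0 = 0, i.e. -13/243 + (13/54)*q1 + (-13/9)*q2 + (5/2)*q3 = 0.
  θ^4: a_4 + q1*a_3 + q2*a_2 + q3*a_1 + q4*a_0 = 0, i.e. 13/972 + (-13/243)*q1 + (13/54)*q2 + (-13/9)*q3 + (5/2)*q4 = 0.
  θ^5: a_5 + q1*a_4 + q2*a_3 + q3*a_2 + q4*a_1 = 0, i.e. -13/3645 + (13/972)*q1 + (-13/243)*q2 + (13/54)*q3 + (-13/9)*q4 = 0.
  θ^6: a_6 + q1*a_5 + q2*a_4 + q3*a_3 + q4*a_2 = 0, i.e. 13/13122 + (-13/3645)*q1 + (13/972)*q2 + (-13/243)*q3 + (13/54)*q4 = 0.
Solving this linear system: q1 = 3186/8059, q2 = 6023/217593, q3 = -442/652779, q4 = 3133/58750110.
The numerator is Q*f truncated at degree 2: P0 = a_0 = 5/2; P1 = a_1 + q1*a_0 = -33082/72531; P2 = a_2 + q1*a_1 + q2*a_0 = -56813/217593.


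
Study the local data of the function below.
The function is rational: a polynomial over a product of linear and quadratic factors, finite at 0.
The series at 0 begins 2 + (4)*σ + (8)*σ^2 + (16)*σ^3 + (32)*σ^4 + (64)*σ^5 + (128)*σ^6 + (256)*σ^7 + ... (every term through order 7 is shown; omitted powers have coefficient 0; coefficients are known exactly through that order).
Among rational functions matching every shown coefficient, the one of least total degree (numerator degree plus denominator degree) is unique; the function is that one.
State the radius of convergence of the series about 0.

No rational of total degree below 1 reproduces all 8 coefficients; solving the [0/1] Pade equations on them gives f(σ) = -1/(σ - 1/2), whose expansion matches every shown term.
Denominator factor (σ - 1/2): pole of order 1 at 1/2, modulus 1/2.
The radius of convergence is the smallest modulus among the singular points: 1/2.

The radius of convergence is 1/2.


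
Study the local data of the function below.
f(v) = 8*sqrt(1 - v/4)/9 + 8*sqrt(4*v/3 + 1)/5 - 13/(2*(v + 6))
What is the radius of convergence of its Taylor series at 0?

The radius of convergence is 3/4.

Denominator factor (v + 6): pole of order 1 at -6, modulus 6.
Branch term (8/9)*sqrt(1 - v/(4)): its argument vanishes at v = 4, a square-root branch point, modulus 4.
Branch term (8/5)*sqrt(1 - v/(-3/4)): its argument vanishes at v = -3/4, a square-root branch point, modulus 3/4.
The radius of convergence is the smallest modulus among the singular points: 3/4.


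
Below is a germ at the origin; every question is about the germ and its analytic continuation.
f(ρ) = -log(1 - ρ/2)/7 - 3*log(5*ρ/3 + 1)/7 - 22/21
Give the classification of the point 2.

The term (-1/7)*log(1 - ρ/(2)) has argument 1 - 2/(2) = 0 at 2: a logarithmic (infinitely-sheeted) branch point; the remaining terms are analytic or single-valued there.

The point is a logarithmic branch point.


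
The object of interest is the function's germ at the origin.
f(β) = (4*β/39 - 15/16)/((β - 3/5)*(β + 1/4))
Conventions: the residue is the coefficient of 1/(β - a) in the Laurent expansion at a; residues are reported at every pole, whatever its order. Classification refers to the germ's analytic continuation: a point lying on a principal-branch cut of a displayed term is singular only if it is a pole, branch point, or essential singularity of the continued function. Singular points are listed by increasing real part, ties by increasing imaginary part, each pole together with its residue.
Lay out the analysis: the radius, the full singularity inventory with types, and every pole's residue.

Radius of convergence at 0: 1/4.
At -1/4: a pole of order 1; residue 3005/2652.
At 3/5: a pole of order 1; residue -911/884.

Denominator factor (β - 3/5): pole of order 1 at 3/5, modulus 3/5.
Denominator factor (β + 1/4): pole of order 1 at -1/4, modulus 1/4.
The radius of convergence is the smallest modulus among the singular points: 1/4.
At the order-1 pole -1/4 set g(β) = (β - (-1/4))*f(β) = (4*β/39 - 15/16)/(β - 3/5).
Simple pole: residue = g(a) at a = -1/4, which is 3005/2652.
At the order-1 pole 3/5 set g(β) = (β - (3/5))*f(β) = (4*β/39 - 15/16)/(β + 1/4).
Simple pole: residue = g(a) at a = 3/5, which is -911/884.
List the singular points by increasing real part (a conjugate pair: the negative imaginary part first).


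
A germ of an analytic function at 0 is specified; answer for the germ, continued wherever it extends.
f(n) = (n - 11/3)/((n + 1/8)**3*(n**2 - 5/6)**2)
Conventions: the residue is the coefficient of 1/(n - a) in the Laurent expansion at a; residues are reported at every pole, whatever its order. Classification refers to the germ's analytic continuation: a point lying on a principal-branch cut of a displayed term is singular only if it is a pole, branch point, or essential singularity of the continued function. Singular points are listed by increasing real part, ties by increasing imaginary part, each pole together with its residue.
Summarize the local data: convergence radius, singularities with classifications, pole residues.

Radius of convergence at 0: 1/8.
At -(1/6)*sqrt(30): a pole of order 2; residue 4974280704/607573201 + (13791838464/15189330025)*sqrt(30).
At -1/8: a pole of order 3; residue -9948561408/607573201.
At (1/6)*sqrt(30): a pole of order 2; residue 4974280704/607573201 - (13791838464/15189330025)*sqrt(30).


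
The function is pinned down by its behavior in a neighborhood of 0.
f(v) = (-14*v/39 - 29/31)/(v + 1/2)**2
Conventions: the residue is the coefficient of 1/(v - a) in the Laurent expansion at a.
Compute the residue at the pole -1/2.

At the order-2 pole -1/2 set g(v) = (v - (-1/2))^2*f(v) = -14*v/39 - 29/31.
Order-2 pole: residue = g'(a); g'(-1/2) = -14/39, so the residue is -14/39.

The residue is -14/39.


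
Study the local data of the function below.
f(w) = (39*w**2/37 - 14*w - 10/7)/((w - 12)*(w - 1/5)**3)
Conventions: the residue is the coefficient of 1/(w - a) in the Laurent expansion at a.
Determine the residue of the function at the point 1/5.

The residue is 571250/53193161.

At the order-3 pole 1/5 set g(w) = (w - (1/5))^3*f(w) = (39*w**2/37 - 14*w - 10/7)/(w - 12).
Order-3 pole: residue = g''(a)/2; g''(1/5) = 1142500/53193161, so the residue is 571250/53193161.


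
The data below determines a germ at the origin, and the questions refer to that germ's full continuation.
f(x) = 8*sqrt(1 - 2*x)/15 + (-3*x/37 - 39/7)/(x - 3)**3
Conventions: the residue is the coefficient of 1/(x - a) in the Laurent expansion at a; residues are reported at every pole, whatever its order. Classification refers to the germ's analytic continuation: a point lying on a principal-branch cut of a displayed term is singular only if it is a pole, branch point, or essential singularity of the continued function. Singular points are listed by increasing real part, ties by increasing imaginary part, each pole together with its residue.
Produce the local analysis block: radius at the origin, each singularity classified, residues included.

Denominator factor (x - 3)^3: pole of order 3 at 3, modulus 3.
Branch term (8/15)*sqrt(1 - x/(1/2)): its argument vanishes at x = 1/2, a square-root branch point, modulus 1/2.
The radius of convergence is the smallest modulus among the singular points: 1/2.
The branch term is analytic at 3 and contributes nothing to the residue; only the rational part matters.
At the order-3 pole 3 set g(x) = (x - (3))^3*(rational part) = -3*x/37 - 39/7.
Order-3 pole: residue = g''(a)/2; g''(3) = 0, so the residue is 0.
List the singular points by increasing real part (a conjugate pair: the negative imaginary part first).

Radius of convergence at 0: 1/2.
At 1/2: an algebraic (square-root) branch point.
At 3: a pole of order 3; residue 0.


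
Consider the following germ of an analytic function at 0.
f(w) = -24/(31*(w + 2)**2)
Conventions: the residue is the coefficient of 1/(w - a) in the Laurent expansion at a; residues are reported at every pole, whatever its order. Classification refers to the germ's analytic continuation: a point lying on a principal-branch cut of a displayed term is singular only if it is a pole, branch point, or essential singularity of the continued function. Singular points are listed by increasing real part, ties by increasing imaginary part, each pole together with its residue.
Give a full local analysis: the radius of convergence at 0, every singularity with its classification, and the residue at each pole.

Radius of convergence at 0: 2.
At -2: a pole of order 2; residue 0.

Denominator factor (w + 2)^2: pole of order 2 at -2, modulus 2.
The radius of convergence is the smallest modulus among the singular points: 2.
At the order-2 pole -2 set g(w) = (w - (-2))^2*f(w) = -24/31.
Order-2 pole: residue = g'(a); g'(-2) = 0, so the residue is 0.


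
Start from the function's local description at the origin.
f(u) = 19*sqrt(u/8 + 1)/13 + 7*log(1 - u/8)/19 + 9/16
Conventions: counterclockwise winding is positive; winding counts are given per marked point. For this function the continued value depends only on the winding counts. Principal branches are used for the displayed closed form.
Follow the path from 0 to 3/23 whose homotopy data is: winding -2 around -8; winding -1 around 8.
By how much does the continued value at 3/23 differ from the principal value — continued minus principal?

Continued minus principal equals -(14/19)*pi*i.

The rational part is single-valued and drops out of the difference; each branch term changes only by its own monodromy.
(19/13)*sqrt(1 - u/(-8)): winding -2 is even, the square root returns to the same sheet, contribution 0.
(7/19)*log(1 - u/(8)): each positive loop around 8 adds 2*pi*i to the log, so winding -1 contributes (7/19)*(-1)*2*pi*i = -(14/19)*pi*i.
Summing the contributions at u = 3/23 gives -(14/19)*pi*i.


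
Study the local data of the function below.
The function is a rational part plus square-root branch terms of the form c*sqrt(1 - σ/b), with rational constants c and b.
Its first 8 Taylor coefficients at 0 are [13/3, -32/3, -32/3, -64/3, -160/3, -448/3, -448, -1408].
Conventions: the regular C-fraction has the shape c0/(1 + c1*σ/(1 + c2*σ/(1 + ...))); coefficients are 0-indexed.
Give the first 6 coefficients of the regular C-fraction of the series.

The regular C-fraction coefficients are [13/3, 32/13, -45/13, -13/45, -77/45, -45/77].

Taylor coefficients (read off): a_0 = 13/3, a_1 = -32/3, a_2 = -32/3, a_3 = -64/3, a_4 = -160/3, a_5 = -448/3.
c0 = a_0 = 13/3. Peel one level at a time: if S = 1 + c*σ/S' with S'(0) = 1, then c is the σ-coefficient of S and S' = c*σ/(S - 1).
S_1 = c0/f = 1 + (32/13)*σ + (1440/169)*σ^2 + ...; c1 = 32/13.
S_2 = c1*σ/(S_1 - 1) = 1 + (-45/13)*σ + (-1)*σ^2 + ...; c2 = -45/13.
S_3 = c2*σ/(S_2 - 1) = 1 + (-13/45)*σ + (-1001/2025)*σ^2 + ...; c3 = -13/45.
S_4 = c3*σ/(S_3 - 1) = 1 + (-77/45)*σ + (-1)*σ^2 + ...; c4 = -77/45.
S_5 = c4*σ/(S_4 - 1) = 1 + (-45/77)*σ + ...; c5 = -45/77.


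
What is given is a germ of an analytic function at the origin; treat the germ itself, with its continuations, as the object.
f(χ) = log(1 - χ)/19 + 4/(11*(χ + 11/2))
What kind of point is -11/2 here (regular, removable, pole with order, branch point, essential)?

The denominator factor χ + 11/2 vanishes at -11/2 and appears to the power 1; the numerator there equals 4/11, nonzero, and no other factor vanishes.
The branch terms are analytic at this point.
Hence a pole whose order is the multiplicity, 1.

The point is a pole of order 1.


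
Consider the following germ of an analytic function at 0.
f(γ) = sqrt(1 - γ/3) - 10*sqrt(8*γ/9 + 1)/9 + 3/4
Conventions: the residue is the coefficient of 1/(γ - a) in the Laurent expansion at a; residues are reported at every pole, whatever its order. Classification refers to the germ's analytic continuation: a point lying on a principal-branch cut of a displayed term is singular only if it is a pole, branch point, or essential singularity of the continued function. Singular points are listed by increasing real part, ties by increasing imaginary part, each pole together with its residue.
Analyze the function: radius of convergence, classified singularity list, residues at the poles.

Branch term (1)*sqrt(1 - γ/(3)): its argument vanishes at γ = 3, a square-root branch point, modulus 3.
Branch term (-10/9)*sqrt(1 - γ/(-9/8)): its argument vanishes at γ = -9/8, a square-root branch point, modulus 9/8.
The radius of convergence is the smallest modulus among the singular points: 9/8.
List the singular points by increasing real part (a conjugate pair: the negative imaginary part first).

Radius of convergence at 0: 9/8.
At -9/8: an algebraic (square-root) branch point.
At 3: an algebraic (square-root) branch point.


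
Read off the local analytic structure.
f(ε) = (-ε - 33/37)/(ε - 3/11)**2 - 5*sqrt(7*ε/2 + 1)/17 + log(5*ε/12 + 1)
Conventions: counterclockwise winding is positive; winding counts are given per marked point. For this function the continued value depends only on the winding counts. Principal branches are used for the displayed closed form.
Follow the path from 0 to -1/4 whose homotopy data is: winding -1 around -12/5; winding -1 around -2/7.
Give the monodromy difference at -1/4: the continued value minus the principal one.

The rational part is single-valued and drops out of the difference; each branch term changes only by its own monodromy.
(-5/17)*sqrt(1 - ε/(-2/7)): winding -1 is odd, the square root flips sign, contributing -2*(-5/17)*sqrt(1 - (-1/4)/(-2/7)) = -2*(-5/17)*sqrt(1/8) = (5/34)*sqrt(2).
(1)*log(1 - ε/(-12/5)): each positive loop around -12/5 adds 2*pi*i to the log, so winding -1 contributes (1)*(-1)*2*pi*i = -(2)*pi*i.
Summing the contributions at ε = -1/4 gives ((5/34)*sqrt(2)) - ((2)*pi)*i.

Continued minus principal equals ((5/34)*sqrt(2)) - ((2)*pi)*i.


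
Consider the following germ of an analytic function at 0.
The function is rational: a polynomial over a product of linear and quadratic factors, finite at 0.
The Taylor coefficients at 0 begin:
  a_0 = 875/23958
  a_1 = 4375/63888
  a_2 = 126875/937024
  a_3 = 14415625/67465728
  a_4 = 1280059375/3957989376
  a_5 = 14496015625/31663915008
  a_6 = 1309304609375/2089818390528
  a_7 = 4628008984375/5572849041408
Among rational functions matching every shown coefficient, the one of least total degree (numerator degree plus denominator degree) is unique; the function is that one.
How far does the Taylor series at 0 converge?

The radius of convergence is -11/16 + (1/80)*sqrt(17105).

No rational of total degree below 6 reproduces all 8 coefficients; solving the [0/6] Pade equations on them gives f(σ) = -7/(18*(σ**2 + 11*σ/8 - 11/5)**3), whose expansion matches every shown term.
Denominator factor (σ**2 + 11*σ/8 - 11/5)^3: discriminant 3421/320, real irrational roots -11/16 + (1/80)*sqrt(17105) and -11/16 - (1/80)*sqrt(17105); poles of order 3, moduli -11/16 + (1/80)*sqrt(17105) and 11/16 + (1/80)*sqrt(17105).
The radius of convergence is the smallest modulus among the singular points: -11/16 + (1/80)*sqrt(17105).


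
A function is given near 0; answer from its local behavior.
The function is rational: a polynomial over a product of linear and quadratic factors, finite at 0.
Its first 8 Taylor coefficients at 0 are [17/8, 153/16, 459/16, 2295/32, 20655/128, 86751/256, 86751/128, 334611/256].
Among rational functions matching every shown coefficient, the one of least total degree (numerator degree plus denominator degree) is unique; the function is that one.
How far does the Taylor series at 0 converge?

No rational of total degree below 3 reproduces all 8 coefficients; solving the [0/3] Pade equations on them gives f(μ) = -17/(27*(μ - 2/3)**3), whose expansion matches every shown term.
Denominator factor (μ - 2/3)^3: pole of order 3 at 2/3, modulus 2/3.
The radius of convergence is the smallest modulus among the singular points: 2/3.

The radius of convergence is 2/3.


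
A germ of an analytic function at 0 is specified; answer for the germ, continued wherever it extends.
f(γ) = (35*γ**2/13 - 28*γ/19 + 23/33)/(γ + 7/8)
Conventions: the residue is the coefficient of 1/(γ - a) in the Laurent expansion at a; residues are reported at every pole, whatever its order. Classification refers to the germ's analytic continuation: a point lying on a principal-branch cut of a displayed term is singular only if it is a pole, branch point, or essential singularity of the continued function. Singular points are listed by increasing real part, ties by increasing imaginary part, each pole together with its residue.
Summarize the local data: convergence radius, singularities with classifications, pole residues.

Radius of convergence at 0: 7/8.
At -7/8: a pole of order 1; residue 2111561/521664.

Denominator factor (γ + 7/8): pole of order 1 at -7/8, modulus 7/8.
The radius of convergence is the smallest modulus among the singular points: 7/8.
At the order-1 pole -7/8 set g(γ) = (γ - (-7/8))*f(γ) = 35*γ**2/13 - 28*γ/19 + 23/33.
Simple pole: residue = g(a) at a = -7/8, which is 2111561/521664.


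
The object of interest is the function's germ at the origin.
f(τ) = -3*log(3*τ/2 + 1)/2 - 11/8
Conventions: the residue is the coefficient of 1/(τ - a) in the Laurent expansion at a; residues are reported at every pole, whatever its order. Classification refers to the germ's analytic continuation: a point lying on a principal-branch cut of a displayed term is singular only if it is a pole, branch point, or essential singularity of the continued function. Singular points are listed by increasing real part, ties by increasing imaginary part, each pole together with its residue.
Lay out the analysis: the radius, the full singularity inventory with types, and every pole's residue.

Radius of convergence at 0: 2/3.
At -2/3: a logarithmic branch point.

Branch term (-3/2)*log(1 - τ/(-2/3)): its argument vanishes at τ = -2/3, a logarithmic branch point, modulus 2/3.
The radius of convergence is the smallest modulus among the singular points: 2/3.


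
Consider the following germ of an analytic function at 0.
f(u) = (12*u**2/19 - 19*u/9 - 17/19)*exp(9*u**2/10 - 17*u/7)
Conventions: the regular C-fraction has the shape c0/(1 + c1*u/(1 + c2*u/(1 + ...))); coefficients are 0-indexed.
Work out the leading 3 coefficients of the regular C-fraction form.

Taylor coefficients (expand at 0): a_0 = -17/19, a_1 = 74/1197, a_2 = 5104/2205.
c0 = a_0 = -17/19. Peel one level at a time: if S = 1 + c*u/S' with S'(0) = 1, then c is the u-coefficient of S and S' = c*u/(S - 1).
S_1 = c0/f = 1 + (74/1071)*u + (14864708/5735205)*u^2 + ...; c1 = 74/1071.
S_2 = c1*u/(S_1 - 1) = 1 + (-7432354/198135)*u + ...; c2 = -7432354/198135.

The regular C-fraction coefficients are [-17/19, 74/1071, -7432354/198135].


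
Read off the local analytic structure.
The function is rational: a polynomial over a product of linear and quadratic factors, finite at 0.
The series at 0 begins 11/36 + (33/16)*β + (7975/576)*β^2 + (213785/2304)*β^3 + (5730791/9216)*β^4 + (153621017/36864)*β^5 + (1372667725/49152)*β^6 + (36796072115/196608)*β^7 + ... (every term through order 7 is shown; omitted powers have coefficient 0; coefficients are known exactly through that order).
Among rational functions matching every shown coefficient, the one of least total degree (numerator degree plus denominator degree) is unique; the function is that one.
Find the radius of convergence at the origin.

The radius of convergence is 7/4 - (1/4)*sqrt(41).

No rational of total degree below 3 reproduces all 8 coefficients; solving the [0/3] Pade equations on them gives f(β) = 11/(18*(β + 4)*(β**2 - 7*β/2 + 1/2)), whose expansion matches every shown term.
Denominator factor (β**2 - 7*β/2 + 1/2): discriminant 41/4, real irrational roots 7/4 + (1/4)*sqrt(41) and 7/4 - (1/4)*sqrt(41); poles of order 1, moduli 7/4 + (1/4)*sqrt(41) and 7/4 - (1/4)*sqrt(41).
Denominator factor (β + 4): pole of order 1 at -4, modulus 4.
The radius of convergence is the smallest modulus among the singular points: 7/4 - (1/4)*sqrt(41).


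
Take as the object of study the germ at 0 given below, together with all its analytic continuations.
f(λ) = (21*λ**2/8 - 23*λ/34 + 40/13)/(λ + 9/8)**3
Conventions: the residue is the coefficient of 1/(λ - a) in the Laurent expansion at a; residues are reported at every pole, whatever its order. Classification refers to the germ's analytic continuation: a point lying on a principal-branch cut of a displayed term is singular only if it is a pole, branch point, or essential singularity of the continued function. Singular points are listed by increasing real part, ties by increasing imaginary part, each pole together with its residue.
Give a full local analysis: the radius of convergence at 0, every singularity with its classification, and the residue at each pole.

Radius of convergence at 0: 9/8.
At -9/8: a pole of order 3; residue 21/8.

Denominator factor (λ + 9/8)^3: pole of order 3 at -9/8, modulus 9/8.
The radius of convergence is the smallest modulus among the singular points: 9/8.
At the order-3 pole -9/8 set g(λ) = (λ - (-9/8))^3*f(λ) = 21*λ**2/8 - 23*λ/34 + 40/13.
Order-3 pole: residue = g''(a)/2; g''(-9/8) = 21/4, so the residue is 21/8.


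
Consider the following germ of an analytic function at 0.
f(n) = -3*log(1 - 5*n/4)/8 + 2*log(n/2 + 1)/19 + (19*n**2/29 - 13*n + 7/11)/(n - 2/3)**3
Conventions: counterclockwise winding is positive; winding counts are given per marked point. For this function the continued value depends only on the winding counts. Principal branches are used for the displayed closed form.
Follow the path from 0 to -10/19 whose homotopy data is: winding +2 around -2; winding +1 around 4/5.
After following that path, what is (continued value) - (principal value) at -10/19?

Continued minus principal equals -(25/76)*pi*i.

The rational part is single-valued and drops out of the difference; each branch term changes only by its own monodromy.
(2/19)*log(1 - n/(-2)): each positive loop around -2 adds 2*pi*i to the log, so winding +2 contributes (2/19)*(2)*2*pi*i = (8/19)*pi*i.
(-3/8)*log(1 - n/(4/5)): each positive loop around 4/5 adds 2*pi*i to the log, so winding +1 contributes (-3/8)*(1)*2*pi*i = -(3/4)*pi*i.
Summing the contributions at n = -10/19 gives -(25/76)*pi*i.


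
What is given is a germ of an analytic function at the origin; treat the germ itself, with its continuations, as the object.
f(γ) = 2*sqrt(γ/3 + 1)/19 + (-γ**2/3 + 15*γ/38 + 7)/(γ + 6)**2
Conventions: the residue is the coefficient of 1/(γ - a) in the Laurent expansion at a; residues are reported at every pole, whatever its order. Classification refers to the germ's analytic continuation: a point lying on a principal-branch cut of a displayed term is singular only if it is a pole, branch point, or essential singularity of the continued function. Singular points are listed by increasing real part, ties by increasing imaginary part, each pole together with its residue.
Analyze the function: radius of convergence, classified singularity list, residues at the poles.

Radius of convergence at 0: 3.
At -6: a pole of order 2; residue 167/38.
At -3: an algebraic (square-root) branch point.

Denominator factor (γ + 6)^2: pole of order 2 at -6, modulus 6.
Branch term (2/19)*sqrt(1 - γ/(-3)): its argument vanishes at γ = -3, a square-root branch point, modulus 3.
The radius of convergence is the smallest modulus among the singular points: 3.
The branch term is analytic at -6 and contributes nothing to the residue; only the rational part matters.
At the order-2 pole -6 set g(γ) = (γ - (-6))^2*(rational part) = -γ**2/3 + 15*γ/38 + 7.
Order-2 pole: residue = g'(a); g'(-6) = 167/38, so the residue is 167/38.
List the singular points by increasing real part (a conjugate pair: the negative imaginary part first).


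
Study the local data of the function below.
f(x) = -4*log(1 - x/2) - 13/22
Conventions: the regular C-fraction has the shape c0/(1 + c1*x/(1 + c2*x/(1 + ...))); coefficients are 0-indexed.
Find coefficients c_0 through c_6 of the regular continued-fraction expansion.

The regular C-fraction coefficients are [-13/22, 44/13, -189/52, -13/2268, -277/1134, -189/2770, -1007/5540].

Taylor coefficients (expand at 0): a_0 = -13/22, a_1 = 2, a_2 = 1/2, a_3 = 1/6, a_4 = 1/16, a_5 = 1/40, a_6 = 1/96.
c0 = a_0 = -13/22. Peel one level at a time: if S = 1 + c*x/S' with S'(0) = 1, then c is the x-coefficient of S and S' = c*x/(S - 1).
S_1 = c0/f = 1 + (44/13)*x + (2079/169)*x^2 + ...; c1 = 44/13.
S_2 = c1*x/(S_1 - 1) = 1 + (-189/52)*x + (-1/48)*x^2 + ...; c2 = -189/52.
S_3 = c2*x/(S_2 - 1) = 1 + (-13/2268)*x + (-3601/2571912)*x^2 + ...; c3 = -13/2268.
S_4 = c3*x/(S_3 - 1) = 1 + (-277/1134)*x + (-1/60)*x^2 + ...; c4 = -277/1134.
S_5 = c4*x/(S_4 - 1) = 1 + (-189/2770)*x + (-190323/15345800)*x^2 + ...; c5 = -189/2770.
S_6 = c5*x/(S_5 - 1) = 1 + (-1007/5540)*x + ...; c6 = -1007/5540.


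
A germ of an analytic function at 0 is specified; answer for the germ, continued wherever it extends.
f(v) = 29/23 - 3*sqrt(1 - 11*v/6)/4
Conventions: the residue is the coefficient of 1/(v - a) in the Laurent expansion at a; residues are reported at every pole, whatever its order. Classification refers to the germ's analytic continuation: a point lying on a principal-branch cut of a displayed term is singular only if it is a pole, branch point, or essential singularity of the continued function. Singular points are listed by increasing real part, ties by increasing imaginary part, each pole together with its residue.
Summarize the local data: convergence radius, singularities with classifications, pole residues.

Branch term (-3/4)*sqrt(1 - v/(6/11)): its argument vanishes at v = 6/11, a square-root branch point, modulus 6/11.
The radius of convergence is the smallest modulus among the singular points: 6/11.

Radius of convergence at 0: 6/11.
At 6/11: an algebraic (square-root) branch point.
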